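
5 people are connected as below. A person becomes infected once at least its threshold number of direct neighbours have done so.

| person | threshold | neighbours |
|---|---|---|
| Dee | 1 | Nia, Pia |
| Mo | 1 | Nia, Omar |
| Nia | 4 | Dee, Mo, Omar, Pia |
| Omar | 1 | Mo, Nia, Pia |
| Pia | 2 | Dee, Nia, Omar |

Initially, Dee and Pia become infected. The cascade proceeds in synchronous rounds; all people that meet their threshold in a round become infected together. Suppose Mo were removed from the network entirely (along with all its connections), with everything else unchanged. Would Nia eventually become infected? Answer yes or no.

no

With Mo removed:
Round 1 — Dee, Pia become infected (initial).
Round 2 — checking thresholds:
  Nia: 2 of 3 neighbours < 4, holds.
  Omar: 1 of 2 neighbours ≥ 1, becomes infected.
Round 3 — no new infections; cascade stops.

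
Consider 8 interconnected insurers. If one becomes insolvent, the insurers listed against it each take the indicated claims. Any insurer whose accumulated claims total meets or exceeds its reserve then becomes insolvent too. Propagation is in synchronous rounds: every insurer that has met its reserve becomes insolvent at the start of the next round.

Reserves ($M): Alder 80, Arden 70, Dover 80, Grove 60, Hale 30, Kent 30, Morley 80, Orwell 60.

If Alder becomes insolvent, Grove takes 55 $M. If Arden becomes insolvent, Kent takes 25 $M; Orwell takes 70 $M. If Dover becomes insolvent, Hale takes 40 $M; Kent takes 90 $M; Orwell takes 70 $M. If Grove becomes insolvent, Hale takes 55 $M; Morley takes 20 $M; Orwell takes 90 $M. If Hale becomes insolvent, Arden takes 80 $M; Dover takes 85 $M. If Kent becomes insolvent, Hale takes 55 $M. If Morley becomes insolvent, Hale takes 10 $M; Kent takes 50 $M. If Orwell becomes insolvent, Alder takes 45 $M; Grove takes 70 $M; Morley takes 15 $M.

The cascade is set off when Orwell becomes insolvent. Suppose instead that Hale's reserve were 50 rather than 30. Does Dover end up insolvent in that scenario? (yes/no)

With Hale's reserve at 50:
Round 1 — Orwell becomes insolvent (initial).
  Alder: +45 → 45 < 80
  Grove: +70 → 70 ≥ 60
  Morley: +15 → 15 < 80
Round 2 — Grove becomes insolvent.
  Hale: +55 → 55 ≥ 50
  Morley: +20 → 35 < 80
Round 3 — Hale becomes insolvent.
  Arden: +80 → 80 ≥ 70
  Dover: +85 → 85 ≥ 80
Round 4 — Arden, Dover become insolvent.
  Kent: +25+90 → 115 ≥ 30
Round 5 — Kent becomes insolvent.
No further insolvencies.

yes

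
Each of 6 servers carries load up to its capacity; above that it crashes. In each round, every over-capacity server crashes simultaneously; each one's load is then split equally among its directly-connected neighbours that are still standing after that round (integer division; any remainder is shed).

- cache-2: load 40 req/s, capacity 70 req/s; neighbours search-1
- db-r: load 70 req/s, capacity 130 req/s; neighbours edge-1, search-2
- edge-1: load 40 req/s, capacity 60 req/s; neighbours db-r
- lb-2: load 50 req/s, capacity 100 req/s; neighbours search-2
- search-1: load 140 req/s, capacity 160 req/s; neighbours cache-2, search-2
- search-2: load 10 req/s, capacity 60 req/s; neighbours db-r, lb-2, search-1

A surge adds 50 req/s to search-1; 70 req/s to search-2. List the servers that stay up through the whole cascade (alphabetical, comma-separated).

db-r, edge-1, lb-2

Round 1 — search-1 at 190 > 160; search-2 at 80 > 60. search-1, search-2 crash.
  search-1 sheds 190 req/s to cache-2: 190 each.
    cache-2: 40+190 = 230 > 70
  search-2 sheds 80 req/s to db-r, lb-2: 40 each.
    db-r: 70+40 = 110 ≤ 130
    lb-2: 50+40 = 90 ≤ 100
Round 2 — cache-2 crashes.
  cache-2 sheds 230 req/s: no online neighbours, lost.
No further crashes.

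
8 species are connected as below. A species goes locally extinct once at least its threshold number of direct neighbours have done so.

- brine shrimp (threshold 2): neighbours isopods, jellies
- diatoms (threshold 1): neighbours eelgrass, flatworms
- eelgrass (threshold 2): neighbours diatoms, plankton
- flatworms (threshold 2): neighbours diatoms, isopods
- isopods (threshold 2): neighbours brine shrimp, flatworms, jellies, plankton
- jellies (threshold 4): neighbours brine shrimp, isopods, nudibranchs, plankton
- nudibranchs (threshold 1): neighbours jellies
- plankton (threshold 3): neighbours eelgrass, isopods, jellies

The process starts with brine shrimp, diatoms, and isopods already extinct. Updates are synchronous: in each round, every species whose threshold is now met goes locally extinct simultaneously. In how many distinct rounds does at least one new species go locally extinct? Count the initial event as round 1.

2

Round 1 — brine shrimp, diatoms, isopods go locally extinct (initial).
Round 2 — checking thresholds:
  eelgrass: 1 of 2 neighbours < 2, not yet.
  flatworms: 2 of 2 neighbours ≥ 2, goes locally extinct.
  jellies: 2 of 4 neighbours < 4, not yet.
  plankton: 1 of 3 neighbours < 3, not yet.
Round 3 — no new extinctions; cascade stops.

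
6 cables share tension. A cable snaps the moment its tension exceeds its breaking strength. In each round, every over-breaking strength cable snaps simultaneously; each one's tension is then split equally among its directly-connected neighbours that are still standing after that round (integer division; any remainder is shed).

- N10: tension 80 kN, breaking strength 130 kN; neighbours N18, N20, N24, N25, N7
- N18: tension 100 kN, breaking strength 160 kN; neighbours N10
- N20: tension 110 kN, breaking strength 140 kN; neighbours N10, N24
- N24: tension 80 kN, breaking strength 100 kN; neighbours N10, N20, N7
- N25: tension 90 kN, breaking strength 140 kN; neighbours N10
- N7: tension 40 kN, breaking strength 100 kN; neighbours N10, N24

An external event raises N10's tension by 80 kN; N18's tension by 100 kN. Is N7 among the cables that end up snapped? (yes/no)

Round 1 — N10 at 160 > 130; N18 at 200 > 160. N10, N18 snap.
  N10 sheds 160 kN to N20, N24, N25, N7: 40 each.
    N20: 110+40 = 150 > 140
    N24: 80+40 = 120 > 100
    N25: 90+40 = 130 ≤ 140
    N7: 40+40 = 80 ≤ 100
  N18 sheds 200 kN: no online neighbours, lost.
Round 2 — N20, N24 snap.
  N20 sheds 150 kN: no online neighbours, lost.
  N24 sheds 120 kN to N7: 120 each.
    N7: 80+120 = 200 > 100
Round 3 — N7 snaps.
  N7 sheds 200 kN: no online neighbours, lost.
No further breaks.

yes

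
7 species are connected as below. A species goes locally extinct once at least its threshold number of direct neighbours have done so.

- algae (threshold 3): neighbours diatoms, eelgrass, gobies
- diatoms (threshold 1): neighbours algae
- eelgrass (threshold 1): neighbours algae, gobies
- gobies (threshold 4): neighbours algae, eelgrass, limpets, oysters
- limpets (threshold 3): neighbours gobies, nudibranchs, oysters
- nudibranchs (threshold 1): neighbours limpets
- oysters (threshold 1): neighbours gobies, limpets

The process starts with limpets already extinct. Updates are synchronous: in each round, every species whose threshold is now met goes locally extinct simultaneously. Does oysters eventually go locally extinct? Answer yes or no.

Round 1 — limpets goes locally extinct (initial).
Round 2 — checking thresholds:
  gobies: 1 of 4 neighbours < 4, not yet.
  nudibranchs: 1 of 1 neighbours ≥ 1, goes locally extinct.
  oysters: 1 of 2 neighbours ≥ 1, goes locally extinct.
Round 3 — no new extinctions; cascade stops.

yes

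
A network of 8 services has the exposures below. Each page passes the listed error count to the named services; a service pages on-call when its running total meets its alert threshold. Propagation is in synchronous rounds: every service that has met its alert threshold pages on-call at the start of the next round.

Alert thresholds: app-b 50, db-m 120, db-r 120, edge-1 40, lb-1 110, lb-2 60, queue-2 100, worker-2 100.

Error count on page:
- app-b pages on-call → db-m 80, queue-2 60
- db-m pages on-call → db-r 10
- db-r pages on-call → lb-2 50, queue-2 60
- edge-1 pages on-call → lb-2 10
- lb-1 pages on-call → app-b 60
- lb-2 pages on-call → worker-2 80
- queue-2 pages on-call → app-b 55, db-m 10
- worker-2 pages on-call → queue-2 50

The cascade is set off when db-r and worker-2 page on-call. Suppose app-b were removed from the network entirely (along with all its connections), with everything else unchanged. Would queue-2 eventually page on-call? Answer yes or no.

With app-b removed:
Round 1 — db-r, worker-2 page on-call (initial).
  lb-2: +50 → 50 < 60
  queue-2: +60+50 → 110 ≥ 100
Round 2 — queue-2 pages on-call.
  db-m: +10 → 10 < 120
No further pages.

yes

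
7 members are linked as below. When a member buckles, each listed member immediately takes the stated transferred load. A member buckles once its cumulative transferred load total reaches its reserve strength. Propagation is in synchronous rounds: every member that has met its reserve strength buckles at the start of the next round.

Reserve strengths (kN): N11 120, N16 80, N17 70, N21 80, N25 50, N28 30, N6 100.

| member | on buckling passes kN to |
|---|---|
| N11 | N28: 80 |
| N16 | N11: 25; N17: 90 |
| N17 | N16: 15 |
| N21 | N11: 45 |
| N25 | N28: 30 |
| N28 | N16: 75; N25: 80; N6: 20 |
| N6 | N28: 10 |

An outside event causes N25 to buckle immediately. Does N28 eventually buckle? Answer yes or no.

Round 1 — N25 buckles (initial).
  N28: +30 → 30 ≥ 30
Round 2 — N28 buckles.
  N16: +75 → 75 < 80
  N6: +20 → 20 < 100
No further bucklings.

yes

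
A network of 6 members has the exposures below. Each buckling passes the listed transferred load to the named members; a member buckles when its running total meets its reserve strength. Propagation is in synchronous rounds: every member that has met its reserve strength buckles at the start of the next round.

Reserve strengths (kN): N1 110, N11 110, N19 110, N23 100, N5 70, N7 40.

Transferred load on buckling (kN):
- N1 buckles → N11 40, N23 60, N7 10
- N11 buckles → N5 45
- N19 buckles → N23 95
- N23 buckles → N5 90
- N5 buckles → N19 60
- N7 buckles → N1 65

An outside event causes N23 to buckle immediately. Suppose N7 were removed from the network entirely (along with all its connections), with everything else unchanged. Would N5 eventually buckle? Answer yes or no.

yes

With N7 removed:
Round 1 — N23 buckles (initial).
  N5: +90 → 90 ≥ 70
Round 2 — N5 buckles.
  N19: +60 → 60 < 110
No further bucklings.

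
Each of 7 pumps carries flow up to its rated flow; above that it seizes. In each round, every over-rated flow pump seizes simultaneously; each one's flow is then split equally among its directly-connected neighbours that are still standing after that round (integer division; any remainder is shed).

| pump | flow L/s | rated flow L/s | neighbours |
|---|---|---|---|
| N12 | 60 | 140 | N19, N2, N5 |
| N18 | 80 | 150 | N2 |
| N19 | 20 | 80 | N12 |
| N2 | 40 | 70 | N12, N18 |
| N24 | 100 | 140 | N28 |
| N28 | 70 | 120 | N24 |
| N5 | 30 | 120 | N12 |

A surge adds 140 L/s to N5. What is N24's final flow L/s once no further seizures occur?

Round 1 — N5 at 170 > 120. N5 seizes.
  N5 sheds 170 L/s to N12: 170 each.
    N12: 60+170 = 230 > 140
Round 2 — N12 seizes.
  N12 sheds 230 L/s to N19, N2: 115 each.
    N19: 20+115 = 135 > 80
    N2: 40+115 = 155 > 70
Round 3 — N19, N2 seize.
  N19 sheds 135 L/s: no online neighbours, lost.
  N2 sheds 155 L/s to N18: 155 each.
    N18: 80+155 = 235 > 150
Round 4 — N18 seizes.
  N18 sheds 235 L/s: no online neighbours, lost.
No further seizures.

100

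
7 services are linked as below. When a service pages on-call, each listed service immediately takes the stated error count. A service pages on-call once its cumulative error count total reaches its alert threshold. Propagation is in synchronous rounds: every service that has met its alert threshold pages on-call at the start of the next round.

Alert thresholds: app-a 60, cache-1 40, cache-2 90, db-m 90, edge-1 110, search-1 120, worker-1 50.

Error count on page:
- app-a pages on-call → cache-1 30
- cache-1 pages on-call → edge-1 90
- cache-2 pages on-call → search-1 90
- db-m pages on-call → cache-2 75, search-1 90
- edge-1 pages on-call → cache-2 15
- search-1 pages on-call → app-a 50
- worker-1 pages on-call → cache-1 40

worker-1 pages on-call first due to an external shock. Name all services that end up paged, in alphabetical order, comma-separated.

Round 1 — worker-1 pages on-call (initial).
  cache-1: +40 → 40 ≥ 40
Round 2 — cache-1 pages on-call.
  edge-1: +90 → 90 < 110
No further pages.

cache-1, worker-1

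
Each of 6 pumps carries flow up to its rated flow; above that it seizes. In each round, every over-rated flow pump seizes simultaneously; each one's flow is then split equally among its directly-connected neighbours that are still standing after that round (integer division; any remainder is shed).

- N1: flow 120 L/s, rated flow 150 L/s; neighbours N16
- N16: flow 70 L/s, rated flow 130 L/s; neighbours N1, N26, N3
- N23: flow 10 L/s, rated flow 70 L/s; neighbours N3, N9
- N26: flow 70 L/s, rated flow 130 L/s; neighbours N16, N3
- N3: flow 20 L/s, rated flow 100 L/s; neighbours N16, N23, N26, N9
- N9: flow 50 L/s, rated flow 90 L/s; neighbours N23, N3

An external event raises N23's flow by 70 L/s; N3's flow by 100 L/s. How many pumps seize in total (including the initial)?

Round 1 — N23 at 80 > 70; N3 at 120 > 100. N23, N3 seize.
  N23 sheds 80 L/s to N9: 80 each.
    N9: 50+80 = 130 > 90
  N3 sheds 120 L/s to N16, N26, N9: 40 each.
    N16: 70+40 = 110 ≤ 130
    N26: 70+40 = 110 ≤ 130
    N9: 130+40 = 170 > 90
Round 2 — N9 seizes.
  N9 sheds 170 L/s: no online neighbours, lost.
No further seizures.

3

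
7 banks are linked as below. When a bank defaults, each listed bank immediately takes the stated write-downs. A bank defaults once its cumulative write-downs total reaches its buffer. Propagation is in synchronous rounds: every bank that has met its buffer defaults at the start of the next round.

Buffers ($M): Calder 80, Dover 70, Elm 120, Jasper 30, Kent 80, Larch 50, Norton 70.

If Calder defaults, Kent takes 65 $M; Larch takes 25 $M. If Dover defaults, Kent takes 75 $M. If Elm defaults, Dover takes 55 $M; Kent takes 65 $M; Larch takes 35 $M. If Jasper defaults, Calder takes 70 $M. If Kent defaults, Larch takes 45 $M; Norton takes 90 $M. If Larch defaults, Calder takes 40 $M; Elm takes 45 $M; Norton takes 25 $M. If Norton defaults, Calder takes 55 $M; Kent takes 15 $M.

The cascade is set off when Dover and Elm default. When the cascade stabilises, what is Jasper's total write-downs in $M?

Round 1 — Dover, Elm default (initial).
  Kent: +75+65 → 140 ≥ 80
  Larch: +35 → 35 < 50
Round 2 — Kent defaults.
  Larch: +45 → 80 ≥ 50
  Norton: +90 → 90 ≥ 70
Round 3 — Larch, Norton default.
  Calder: +40+55 → 95 ≥ 80
Round 4 — Calder defaults.
No further defaults.

0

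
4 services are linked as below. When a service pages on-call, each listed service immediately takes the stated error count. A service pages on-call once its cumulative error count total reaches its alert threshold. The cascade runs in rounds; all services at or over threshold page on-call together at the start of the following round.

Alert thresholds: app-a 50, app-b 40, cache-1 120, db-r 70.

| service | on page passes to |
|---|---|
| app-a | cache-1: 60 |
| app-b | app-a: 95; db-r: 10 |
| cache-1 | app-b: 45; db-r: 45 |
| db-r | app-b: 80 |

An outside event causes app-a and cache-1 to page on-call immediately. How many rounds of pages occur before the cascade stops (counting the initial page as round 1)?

Round 1 — app-a, cache-1 page on-call (initial).
  app-b: +45 → 45 ≥ 40
  db-r: +45 → 45 < 70
Round 2 — app-b pages on-call.
  db-r: +10 → 55 < 70
No further pages.

2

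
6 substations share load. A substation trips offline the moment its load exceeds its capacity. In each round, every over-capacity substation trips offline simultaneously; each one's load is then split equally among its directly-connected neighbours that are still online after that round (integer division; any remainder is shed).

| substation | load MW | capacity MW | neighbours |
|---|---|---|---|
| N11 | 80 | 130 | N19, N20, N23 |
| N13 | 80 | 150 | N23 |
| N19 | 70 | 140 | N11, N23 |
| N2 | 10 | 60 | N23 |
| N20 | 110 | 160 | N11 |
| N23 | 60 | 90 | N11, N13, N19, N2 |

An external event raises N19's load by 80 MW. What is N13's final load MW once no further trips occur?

147

Round 1 — N19 at 150 > 140. N19 trips offline.
  N19 sheds 150 MW to N11, N23: 75 each.
    N11: 80+75 = 155 > 130
    N23: 60+75 = 135 > 90
Round 2 — N11, N23 trip offline.
  N11 sheds 155 MW to N20: 155 each.
    N20: 110+155 = 265 > 160
  N23 sheds 135 MW to N13, N2: 67 each (1 lost).
    N13: 80+67 = 147 ≤ 150
    N2: 10+67 = 77 > 60
Round 3 — N2, N20 trip offline.
  N2 sheds 77 MW: no online neighbours, lost.
  N20 sheds 265 MW: no online neighbours, lost.
No further trips.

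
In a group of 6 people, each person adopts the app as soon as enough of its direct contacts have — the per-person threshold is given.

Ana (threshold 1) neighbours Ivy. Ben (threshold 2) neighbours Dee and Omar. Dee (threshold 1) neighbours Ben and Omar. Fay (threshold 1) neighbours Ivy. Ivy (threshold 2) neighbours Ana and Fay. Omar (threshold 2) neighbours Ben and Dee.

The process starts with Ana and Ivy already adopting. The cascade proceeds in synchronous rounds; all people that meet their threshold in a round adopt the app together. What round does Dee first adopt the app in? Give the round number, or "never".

Round 1 — Ana, Ivy adopt the app (initial).
Round 2 — checking thresholds:
  Fay: 1 of 1 neighbours ≥ 1, adopts the app.
Round 3 — no new adoptions; cascade stops.

never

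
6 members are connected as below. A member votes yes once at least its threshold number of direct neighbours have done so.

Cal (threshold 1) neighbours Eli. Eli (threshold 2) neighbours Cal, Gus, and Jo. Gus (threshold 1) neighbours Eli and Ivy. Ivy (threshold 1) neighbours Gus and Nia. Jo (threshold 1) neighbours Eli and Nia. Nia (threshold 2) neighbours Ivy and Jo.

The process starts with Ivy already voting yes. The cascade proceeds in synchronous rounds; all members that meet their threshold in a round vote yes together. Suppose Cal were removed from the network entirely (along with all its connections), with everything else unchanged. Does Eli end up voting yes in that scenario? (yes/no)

no

With Cal removed:
Round 1 — Ivy votes yes (initial).
Round 2 — checking thresholds:
  Gus: 1 of 2 neighbours ≥ 1, votes yes.
  Nia: 1 of 2 neighbours < 2, holds.
Round 3 — no new yes votes; cascade stops.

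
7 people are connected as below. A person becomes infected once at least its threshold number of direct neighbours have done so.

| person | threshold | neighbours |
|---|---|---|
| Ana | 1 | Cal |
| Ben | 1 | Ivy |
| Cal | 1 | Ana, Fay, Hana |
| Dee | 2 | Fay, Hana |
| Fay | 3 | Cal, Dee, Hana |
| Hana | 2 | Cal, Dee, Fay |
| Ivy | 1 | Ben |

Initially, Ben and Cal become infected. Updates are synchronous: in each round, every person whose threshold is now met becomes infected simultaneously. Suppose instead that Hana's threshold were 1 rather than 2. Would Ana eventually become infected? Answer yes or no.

yes

With Hana's threshold at 1:
Round 1 — Ben, Cal become infected (initial).
Round 2 — checking thresholds:
  Ana: 1 of 1 neighbours ≥ 1, becomes infected.
  Fay: 1 of 3 neighbours < 3, below threshold.
  Hana: 1 of 3 neighbours ≥ 1, becomes infected.
  Ivy: 1 of 1 neighbours ≥ 1, becomes infected.
Round 3 — no new infections; cascade stops.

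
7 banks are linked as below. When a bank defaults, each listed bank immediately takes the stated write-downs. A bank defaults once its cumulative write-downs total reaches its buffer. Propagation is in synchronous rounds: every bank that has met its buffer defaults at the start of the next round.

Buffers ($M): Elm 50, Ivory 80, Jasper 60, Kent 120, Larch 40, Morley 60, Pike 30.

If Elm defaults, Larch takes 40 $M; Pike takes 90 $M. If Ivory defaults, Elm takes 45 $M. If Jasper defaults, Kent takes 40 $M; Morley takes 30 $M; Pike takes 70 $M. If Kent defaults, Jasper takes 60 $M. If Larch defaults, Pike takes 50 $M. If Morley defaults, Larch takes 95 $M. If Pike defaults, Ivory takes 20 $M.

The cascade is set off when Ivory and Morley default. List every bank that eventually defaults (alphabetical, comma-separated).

Ivory, Larch, Morley, Pike

Round 1 — Ivory, Morley default (initial).
  Elm: +45 → 45 < 50
  Larch: +95 → 95 ≥ 40
Round 2 — Larch defaults.
  Pike: +50 → 50 ≥ 30
Round 3 — Pike defaults.
No further defaults.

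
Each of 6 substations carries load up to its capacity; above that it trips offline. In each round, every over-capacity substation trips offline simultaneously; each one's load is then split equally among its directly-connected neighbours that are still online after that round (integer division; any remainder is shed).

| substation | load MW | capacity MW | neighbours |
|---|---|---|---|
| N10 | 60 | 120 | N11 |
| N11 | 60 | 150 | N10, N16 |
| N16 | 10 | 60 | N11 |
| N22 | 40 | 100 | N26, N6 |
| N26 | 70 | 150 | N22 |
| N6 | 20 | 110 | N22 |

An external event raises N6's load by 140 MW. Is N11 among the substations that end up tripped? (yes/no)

Round 1 — N6 at 160 > 110. N6 trips offline.
  N6 sheds 160 MW to N22: 160 each.
    N22: 40+160 = 200 > 100
Round 2 — N22 trips offline.
  N22 sheds 200 MW to N26: 200 each.
    N26: 70+200 = 270 > 150
Round 3 — N26 trips offline.
  N26 sheds 270 MW: no online neighbours, lost.
No further trips.

no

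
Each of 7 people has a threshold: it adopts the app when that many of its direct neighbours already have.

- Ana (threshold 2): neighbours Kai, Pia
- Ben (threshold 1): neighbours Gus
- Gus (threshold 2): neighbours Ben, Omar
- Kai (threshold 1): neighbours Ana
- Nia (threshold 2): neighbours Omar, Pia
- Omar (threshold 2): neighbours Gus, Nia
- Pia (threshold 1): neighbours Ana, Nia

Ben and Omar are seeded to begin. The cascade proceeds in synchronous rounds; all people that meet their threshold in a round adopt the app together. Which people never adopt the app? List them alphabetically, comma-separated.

Round 1 — Ben, Omar adopt the app (initial).
Round 2 — checking thresholds:
  Gus: 2 of 2 neighbours ≥ 2, adopts the app.
  Nia: 1 of 2 neighbours < 2, below threshold.
Round 3 — no new adoptions; cascade stops.

Ana, Kai, Nia, Pia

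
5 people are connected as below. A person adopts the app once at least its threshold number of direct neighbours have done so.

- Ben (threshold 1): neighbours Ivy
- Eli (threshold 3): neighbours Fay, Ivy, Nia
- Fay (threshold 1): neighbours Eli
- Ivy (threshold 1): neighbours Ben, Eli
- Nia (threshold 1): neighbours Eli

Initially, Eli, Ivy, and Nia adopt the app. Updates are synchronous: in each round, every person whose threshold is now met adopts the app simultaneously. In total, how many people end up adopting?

5

Round 1 — Eli, Ivy, Nia adopt the app (initial).
Round 2 — checking thresholds:
  Ben: 1 of 1 neighbours ≥ 1, adopts the app.
  Fay: 1 of 1 neighbours ≥ 1, adopts the app.
Round 3 — no new adoptions; cascade stops.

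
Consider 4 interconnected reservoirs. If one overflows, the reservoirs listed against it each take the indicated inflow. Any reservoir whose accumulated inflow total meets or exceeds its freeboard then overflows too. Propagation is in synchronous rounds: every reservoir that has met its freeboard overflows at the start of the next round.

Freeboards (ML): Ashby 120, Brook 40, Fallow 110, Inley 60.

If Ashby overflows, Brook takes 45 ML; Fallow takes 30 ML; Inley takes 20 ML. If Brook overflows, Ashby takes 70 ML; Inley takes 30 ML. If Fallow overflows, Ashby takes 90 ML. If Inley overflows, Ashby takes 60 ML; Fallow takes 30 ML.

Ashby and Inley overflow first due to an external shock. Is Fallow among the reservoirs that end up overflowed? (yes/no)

no

Round 1 — Ashby, Inley overflow (initial).
  Brook: +45 → 45 ≥ 40
  Fallow: +30+30 → 60 < 110
Round 2 — Brook overflows.
No further overflows.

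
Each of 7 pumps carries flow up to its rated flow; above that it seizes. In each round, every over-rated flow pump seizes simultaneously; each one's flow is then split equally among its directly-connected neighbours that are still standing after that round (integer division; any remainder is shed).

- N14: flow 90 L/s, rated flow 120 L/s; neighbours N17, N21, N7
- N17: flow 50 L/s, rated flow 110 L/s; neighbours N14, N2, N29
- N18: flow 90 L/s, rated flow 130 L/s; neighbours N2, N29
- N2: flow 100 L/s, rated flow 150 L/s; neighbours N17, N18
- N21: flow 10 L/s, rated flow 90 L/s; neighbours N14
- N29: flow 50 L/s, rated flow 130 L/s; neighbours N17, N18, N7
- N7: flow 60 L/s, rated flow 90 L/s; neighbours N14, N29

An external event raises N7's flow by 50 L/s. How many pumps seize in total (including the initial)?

6

Round 1 — N7 at 110 > 90. N7 seizes.
  N7 sheds 110 L/s to N14, N29: 55 each.
    N14: 90+55 = 145 > 120
    N29: 50+55 = 105 ≤ 130
Round 2 — N14 seizes.
  N14 sheds 145 L/s to N17, N21: 72 each (1 lost).
    N17: 50+72 = 122 > 110
    N21: 10+72 = 82 ≤ 90
Round 3 — N17 seizes.
  N17 sheds 122 L/s to N2, N29: 61 each.
    N2: 100+61 = 161 > 150
    N29: 105+61 = 166 > 130
Round 4 — N2, N29 seize.
  N2 sheds 161 L/s to N18: 161 each.
    N18: 90+161 = 251 > 130
  N29 sheds 166 L/s to N18: 166 each.
    N18: 251+166 = 417 > 130
Round 5 — N18 seizes.
  N18 sheds 417 L/s: no online neighbours, lost.
No further seizures.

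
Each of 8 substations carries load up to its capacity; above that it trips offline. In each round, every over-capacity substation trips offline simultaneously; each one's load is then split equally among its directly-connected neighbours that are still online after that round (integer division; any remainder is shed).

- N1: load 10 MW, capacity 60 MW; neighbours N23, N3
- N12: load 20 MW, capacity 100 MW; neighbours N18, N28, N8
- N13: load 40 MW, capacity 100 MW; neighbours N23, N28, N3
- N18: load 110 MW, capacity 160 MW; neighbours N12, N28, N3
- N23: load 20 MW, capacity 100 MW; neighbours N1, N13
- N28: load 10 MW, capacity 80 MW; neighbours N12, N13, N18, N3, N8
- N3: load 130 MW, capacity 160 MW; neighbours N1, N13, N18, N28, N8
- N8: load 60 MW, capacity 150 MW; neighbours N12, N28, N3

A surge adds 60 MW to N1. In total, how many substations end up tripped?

Round 1 — N1 at 70 > 60. N1 trips offline.
  N1 sheds 70 MW to N23, N3: 35 each.
    N23: 20+35 = 55 ≤ 100
    N3: 130+35 = 165 > 160
Round 2 — N3 trips offline.
  N3 sheds 165 MW to N13, N18, N28, N8: 41 each (1 lost).
    N13: 40+41 = 81 ≤ 100
    N18: 110+41 = 151 ≤ 160
    N28: 10+41 = 51 ≤ 80
    N8: 60+41 = 101 ≤ 150
No further trips.

2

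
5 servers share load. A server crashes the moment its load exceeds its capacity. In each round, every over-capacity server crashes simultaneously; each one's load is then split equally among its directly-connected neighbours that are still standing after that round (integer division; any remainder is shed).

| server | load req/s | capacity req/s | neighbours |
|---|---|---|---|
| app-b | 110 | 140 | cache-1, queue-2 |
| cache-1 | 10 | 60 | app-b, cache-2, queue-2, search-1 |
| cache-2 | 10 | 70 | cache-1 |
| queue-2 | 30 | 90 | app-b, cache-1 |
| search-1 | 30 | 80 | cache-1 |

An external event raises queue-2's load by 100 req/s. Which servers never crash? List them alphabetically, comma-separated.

Round 1 — queue-2 at 130 > 90. queue-2 crashes.
  queue-2 sheds 130 req/s to app-b, cache-1: 65 each.
    app-b: 110+65 = 175 > 140
    cache-1: 10+65 = 75 > 60
Round 2 — app-b, cache-1 crash.
  app-b sheds 175 req/s: no online neighbours, lost.
  cache-1 sheds 75 req/s to cache-2, search-1: 37 each (1 lost).
    cache-2: 10+37 = 47 ≤ 70
    search-1: 30+37 = 67 ≤ 80
No further crashes.

cache-2, search-1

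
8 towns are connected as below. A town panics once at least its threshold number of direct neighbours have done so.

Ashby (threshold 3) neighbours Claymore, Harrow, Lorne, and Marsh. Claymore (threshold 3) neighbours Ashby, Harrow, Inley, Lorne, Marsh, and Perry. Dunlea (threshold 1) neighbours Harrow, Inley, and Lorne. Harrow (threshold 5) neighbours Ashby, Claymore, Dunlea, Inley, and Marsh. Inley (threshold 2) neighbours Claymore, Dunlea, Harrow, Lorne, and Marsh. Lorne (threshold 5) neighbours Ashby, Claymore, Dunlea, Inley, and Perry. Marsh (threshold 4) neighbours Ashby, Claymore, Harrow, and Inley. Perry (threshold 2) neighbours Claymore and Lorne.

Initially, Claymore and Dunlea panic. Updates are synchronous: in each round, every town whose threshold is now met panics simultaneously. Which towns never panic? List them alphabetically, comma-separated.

Round 1 — Claymore, Dunlea panic (initial).
Round 2 — checking thresholds:
  Ashby: 1 of 4 neighbours < 3, not yet.
  Harrow: 2 of 5 neighbours < 5, not yet.
  Inley: 2 of 5 neighbours ≥ 2, panics.
  Lorne: 2 of 5 neighbours < 5, not yet.
  Marsh: 1 of 4 neighbours < 4, not yet.
  Perry: 1 of 2 neighbours < 2, not yet.
Round 3 — no new panics; cascade stops.

Ashby, Harrow, Lorne, Marsh, Perry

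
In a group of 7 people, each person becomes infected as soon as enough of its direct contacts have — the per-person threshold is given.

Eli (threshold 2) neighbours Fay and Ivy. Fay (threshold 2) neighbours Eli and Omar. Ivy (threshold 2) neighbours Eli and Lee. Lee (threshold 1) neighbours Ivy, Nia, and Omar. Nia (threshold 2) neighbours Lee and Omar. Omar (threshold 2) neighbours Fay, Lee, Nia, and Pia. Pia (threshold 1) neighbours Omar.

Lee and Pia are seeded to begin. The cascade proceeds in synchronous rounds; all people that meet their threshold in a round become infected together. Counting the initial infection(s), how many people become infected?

Round 1 — Lee, Pia become infected (initial).
Round 2 — checking thresholds:
  Ivy: 1 of 2 neighbours < 2, not yet.
  Nia: 1 of 2 neighbours < 2, not yet.
  Omar: 2 of 4 neighbours ≥ 2, becomes infected.
Round 3 — checking thresholds:
  Fay: 1 of 2 neighbours < 2, not yet.
  Ivy: 1 of 2 neighbours < 2, not yet.
  Nia: 2 of 2 neighbours ≥ 2, becomes infected.
Round 4 — no new infections; cascade stops.

4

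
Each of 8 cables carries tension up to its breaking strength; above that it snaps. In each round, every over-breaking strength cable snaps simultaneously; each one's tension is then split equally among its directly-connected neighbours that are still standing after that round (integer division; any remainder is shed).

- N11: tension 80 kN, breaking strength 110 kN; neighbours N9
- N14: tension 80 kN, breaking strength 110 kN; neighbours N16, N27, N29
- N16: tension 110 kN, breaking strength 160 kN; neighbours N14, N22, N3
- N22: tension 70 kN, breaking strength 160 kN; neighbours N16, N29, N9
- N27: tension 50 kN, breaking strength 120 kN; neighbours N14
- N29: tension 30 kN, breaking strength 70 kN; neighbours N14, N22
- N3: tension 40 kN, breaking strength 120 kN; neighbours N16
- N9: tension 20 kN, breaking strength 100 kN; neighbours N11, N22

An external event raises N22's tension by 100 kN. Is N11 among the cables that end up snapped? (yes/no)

Round 1 — N22 at 170 > 160. N22 snaps.
  N22 sheds 170 kN to N16, N29, N9: 56 each (2 lost).
    N16: 110+56 = 166 > 160
    N29: 30+56 = 86 > 70
    N9: 20+56 = 76 ≤ 100
Round 2 — N16, N29 snap.
  N16 sheds 166 kN to N14, N3: 83 each.
    N14: 80+83 = 163 > 110
    N3: 40+83 = 123 > 120
  N29 sheds 86 kN to N14: 86 each.
    N14: 163+86 = 249 > 110
Round 3 — N14, N3 snap.
  N14 sheds 249 kN to N27: 249 each.
    N27: 50+249 = 299 > 120
  N3 sheds 123 kN: no online neighbours, lost.
Round 4 — N27 snaps.
  N27 sheds 299 kN: no online neighbours, lost.
No further breaks.

no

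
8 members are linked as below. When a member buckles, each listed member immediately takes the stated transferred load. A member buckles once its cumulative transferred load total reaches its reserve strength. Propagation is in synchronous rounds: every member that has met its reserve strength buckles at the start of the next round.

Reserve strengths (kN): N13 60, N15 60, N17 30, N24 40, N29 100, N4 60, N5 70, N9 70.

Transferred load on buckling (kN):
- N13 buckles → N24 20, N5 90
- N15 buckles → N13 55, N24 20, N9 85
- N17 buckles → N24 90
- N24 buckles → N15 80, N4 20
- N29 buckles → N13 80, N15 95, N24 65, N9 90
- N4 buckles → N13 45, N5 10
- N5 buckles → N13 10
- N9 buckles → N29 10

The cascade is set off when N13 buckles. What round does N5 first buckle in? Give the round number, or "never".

2

Round 1 — N13 buckles (initial).
  N24: +20 → 20 < 40
  N5: +90 → 90 ≥ 70
Round 2 — N5 buckles.
No further bucklings.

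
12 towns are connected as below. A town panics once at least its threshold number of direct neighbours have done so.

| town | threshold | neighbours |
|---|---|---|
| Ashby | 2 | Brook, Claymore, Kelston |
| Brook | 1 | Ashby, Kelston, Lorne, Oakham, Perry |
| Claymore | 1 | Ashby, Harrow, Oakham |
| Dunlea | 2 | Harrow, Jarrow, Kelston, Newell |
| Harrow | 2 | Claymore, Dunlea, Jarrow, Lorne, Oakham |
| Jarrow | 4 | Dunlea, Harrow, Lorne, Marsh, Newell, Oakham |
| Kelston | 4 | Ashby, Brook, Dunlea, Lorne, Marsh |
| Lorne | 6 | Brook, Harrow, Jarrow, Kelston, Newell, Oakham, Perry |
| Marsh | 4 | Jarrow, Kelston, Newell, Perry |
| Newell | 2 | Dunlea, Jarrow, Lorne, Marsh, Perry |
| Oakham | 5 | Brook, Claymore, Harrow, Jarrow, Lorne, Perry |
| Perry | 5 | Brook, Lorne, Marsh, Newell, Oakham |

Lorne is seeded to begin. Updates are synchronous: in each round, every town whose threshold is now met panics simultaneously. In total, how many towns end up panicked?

Round 1 — Lorne panics (initial).
Round 2 — checking thresholds:
  Brook: 1 of 5 neighbours ≥ 1, panics.
  Harrow: 1 of 5 neighbours < 2, not yet.
  Jarrow: 1 of 6 neighbours < 4, not yet.
  Kelston: 1 of 5 neighbours < 4, not yet.
  Newell: 1 of 5 neighbours < 2, not yet.
  Oakham: 1 of 6 neighbours < 5, not yet.
  Perry: 1 of 5 neighbours < 5, not yet.
Round 3 — no new panics; cascade stops.

2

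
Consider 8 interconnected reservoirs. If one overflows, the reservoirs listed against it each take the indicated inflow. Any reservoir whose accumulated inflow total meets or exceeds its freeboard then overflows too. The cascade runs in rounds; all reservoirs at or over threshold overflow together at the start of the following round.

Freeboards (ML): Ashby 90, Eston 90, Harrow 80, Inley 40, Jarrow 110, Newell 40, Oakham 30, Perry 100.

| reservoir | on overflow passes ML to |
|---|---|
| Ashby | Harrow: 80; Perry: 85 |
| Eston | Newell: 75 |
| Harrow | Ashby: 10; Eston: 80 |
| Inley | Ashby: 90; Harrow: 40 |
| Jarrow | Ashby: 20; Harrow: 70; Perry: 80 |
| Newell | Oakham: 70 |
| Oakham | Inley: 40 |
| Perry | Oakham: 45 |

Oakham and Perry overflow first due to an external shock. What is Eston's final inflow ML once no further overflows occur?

80

Round 1 — Oakham, Perry overflow (initial).
  Inley: +40 → 40 ≥ 40
Round 2 — Inley overflows.
  Ashby: +90 → 90 ≥ 90
  Harrow: +40 → 40 < 80
Round 3 — Ashby overflows.
  Harrow: +80 → 120 ≥ 80
Round 4 — Harrow overflows.
  Eston: +80 → 80 < 90
No further overflows.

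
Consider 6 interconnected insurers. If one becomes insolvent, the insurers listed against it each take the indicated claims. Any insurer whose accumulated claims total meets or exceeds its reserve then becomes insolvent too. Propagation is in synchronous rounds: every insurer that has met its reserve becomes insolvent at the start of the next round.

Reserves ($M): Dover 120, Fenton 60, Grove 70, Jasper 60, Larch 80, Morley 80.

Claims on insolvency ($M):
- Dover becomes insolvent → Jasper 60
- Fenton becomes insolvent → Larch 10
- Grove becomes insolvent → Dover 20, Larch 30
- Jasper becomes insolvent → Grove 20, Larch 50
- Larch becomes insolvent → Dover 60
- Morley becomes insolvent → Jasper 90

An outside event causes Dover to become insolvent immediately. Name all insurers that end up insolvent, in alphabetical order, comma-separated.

Round 1 — Dover becomes insolvent (initial).
  Jasper: +60 → 60 ≥ 60
Round 2 — Jasper becomes insolvent.
  Grove: +20 → 20 < 70
  Larch: +50 → 50 < 80
No further insolvencies.

Dover, Jasper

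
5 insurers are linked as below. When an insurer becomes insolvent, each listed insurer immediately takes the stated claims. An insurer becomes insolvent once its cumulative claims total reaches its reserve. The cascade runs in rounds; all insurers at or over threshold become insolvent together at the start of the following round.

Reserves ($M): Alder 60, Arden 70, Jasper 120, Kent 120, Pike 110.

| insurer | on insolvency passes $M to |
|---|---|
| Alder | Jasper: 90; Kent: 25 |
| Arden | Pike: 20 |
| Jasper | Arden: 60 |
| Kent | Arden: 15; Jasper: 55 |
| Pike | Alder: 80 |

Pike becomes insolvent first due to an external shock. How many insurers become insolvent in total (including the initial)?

Round 1 — Pike becomes insolvent (initial).
  Alder: +80 → 80 ≥ 60
Round 2 — Alder becomes insolvent.
  Jasper: +90 → 90 < 120
  Kent: +25 → 25 < 120
No further insolvencies.

2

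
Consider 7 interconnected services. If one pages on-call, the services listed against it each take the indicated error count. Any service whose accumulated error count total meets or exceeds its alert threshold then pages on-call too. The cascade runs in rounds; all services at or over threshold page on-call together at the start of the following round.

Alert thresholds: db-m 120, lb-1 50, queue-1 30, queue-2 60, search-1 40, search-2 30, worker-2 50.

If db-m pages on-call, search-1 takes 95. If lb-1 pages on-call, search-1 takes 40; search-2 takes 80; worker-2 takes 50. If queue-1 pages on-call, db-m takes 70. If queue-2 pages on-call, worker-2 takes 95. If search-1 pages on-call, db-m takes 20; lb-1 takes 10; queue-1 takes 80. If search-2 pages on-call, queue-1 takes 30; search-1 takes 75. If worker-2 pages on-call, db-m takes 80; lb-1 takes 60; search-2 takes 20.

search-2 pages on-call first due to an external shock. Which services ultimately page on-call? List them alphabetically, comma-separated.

queue-1, search-1, search-2

Round 1 — search-2 pages on-call (initial).
  queue-1: +30 → 30 ≥ 30
  search-1: +75 → 75 ≥ 40
Round 2 — queue-1, search-1 page on-call.
  db-m: +70+20 → 90 < 120
  lb-1: +10 → 10 < 50
No further pages.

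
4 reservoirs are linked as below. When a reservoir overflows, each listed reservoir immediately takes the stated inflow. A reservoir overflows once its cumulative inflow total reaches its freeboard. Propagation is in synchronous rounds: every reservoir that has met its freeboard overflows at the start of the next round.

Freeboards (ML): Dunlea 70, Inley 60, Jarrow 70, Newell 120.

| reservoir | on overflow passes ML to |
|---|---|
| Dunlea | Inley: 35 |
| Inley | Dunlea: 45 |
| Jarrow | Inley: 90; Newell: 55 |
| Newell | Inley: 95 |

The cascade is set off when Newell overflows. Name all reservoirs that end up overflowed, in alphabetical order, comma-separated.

Inley, Newell

Round 1 — Newell overflows (initial).
  Inley: +95 → 95 ≥ 60
Round 2 — Inley overflows.
  Dunlea: +45 → 45 < 70
No further overflows.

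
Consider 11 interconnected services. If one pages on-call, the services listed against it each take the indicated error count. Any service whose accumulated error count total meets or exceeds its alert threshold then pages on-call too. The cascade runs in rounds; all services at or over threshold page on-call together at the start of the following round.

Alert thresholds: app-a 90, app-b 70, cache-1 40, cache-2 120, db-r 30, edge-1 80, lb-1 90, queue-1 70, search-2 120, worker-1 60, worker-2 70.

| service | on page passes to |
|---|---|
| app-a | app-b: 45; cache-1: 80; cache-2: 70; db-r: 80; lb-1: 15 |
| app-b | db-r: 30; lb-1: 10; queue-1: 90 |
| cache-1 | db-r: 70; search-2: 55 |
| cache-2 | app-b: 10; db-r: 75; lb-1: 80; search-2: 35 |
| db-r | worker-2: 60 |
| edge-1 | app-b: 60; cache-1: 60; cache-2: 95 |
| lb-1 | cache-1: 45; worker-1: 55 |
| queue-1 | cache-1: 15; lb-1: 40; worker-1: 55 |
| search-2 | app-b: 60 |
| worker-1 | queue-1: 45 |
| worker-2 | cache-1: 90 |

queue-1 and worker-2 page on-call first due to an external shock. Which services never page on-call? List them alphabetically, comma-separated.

Round 1 — queue-1, worker-2 page on-call (initial).
  cache-1: +15+90 → 105 ≥ 40
  lb-1: +40 → 40 < 90
  worker-1: +55 → 55 < 60
Round 2 — cache-1 pages on-call.
  db-r: +70 → 70 ≥ 30
  search-2: +55 → 55 < 120
Round 3 — db-r pages on-call.
No further pages.

app-a, app-b, cache-2, edge-1, lb-1, search-2, worker-1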